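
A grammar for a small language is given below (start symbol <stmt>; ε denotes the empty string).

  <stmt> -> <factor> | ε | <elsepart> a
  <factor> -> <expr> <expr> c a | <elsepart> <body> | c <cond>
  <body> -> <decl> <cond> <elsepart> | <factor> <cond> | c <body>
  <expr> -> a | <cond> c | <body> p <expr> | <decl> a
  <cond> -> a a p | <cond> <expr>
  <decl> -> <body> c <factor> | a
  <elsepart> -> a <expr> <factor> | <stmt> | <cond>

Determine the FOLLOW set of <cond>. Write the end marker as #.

In <factor> -> c <cond>: <cond> is at the end, add FOLLOW(<factor>) = { #, a, c, p }.
In <body> -> <decl> <cond> <elsepart>: add FIRST(<elsepart>)\{ε} = { a, c }.
  Since <elsepart> is nullable, also add FOLLOW(<body>) = { #, a, c, p }.
In <body> -> <factor> <cond>: <cond> is at the end, add FOLLOW(<body>) = { #, a, c, p }.
In <expr> -> <cond> c: add FIRST(c) = { c }.
In <cond> -> <cond> <expr>: add FIRST(<expr>) = { a, c }.
In <elsepart> -> <cond>: <cond> is at the end, add FOLLOW(<elsepart>) = { #, a, c, p }.
Union: FOLLOW(<cond>) = { #, a, c, p }.

{ #, a, c, p }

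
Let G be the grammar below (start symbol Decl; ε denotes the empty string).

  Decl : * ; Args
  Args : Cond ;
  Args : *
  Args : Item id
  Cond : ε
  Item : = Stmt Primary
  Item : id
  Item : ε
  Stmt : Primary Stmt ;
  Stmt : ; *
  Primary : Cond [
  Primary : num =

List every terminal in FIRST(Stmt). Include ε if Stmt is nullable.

From Stmt : Primary Stmt ;: add FIRST(Primary) = { [, num }.
Stmt : ; * contributes {;}.
Union: FIRST(Stmt) = { ;, [, num }.

{ ;, [, num }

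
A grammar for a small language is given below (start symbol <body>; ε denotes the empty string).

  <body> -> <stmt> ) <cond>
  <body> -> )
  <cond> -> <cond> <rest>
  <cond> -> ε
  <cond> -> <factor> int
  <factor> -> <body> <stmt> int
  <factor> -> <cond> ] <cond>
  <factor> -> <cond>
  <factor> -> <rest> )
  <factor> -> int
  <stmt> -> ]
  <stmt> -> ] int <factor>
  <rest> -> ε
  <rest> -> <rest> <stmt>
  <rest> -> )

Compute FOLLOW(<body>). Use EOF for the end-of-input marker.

{ EOF, ] }

<body> is the start symbol, so EOF ∈ FOLLOW(<body>).
In <factor> -> <body> <stmt> int: add FIRST(<stmt> int) = { ] }.
Union: FOLLOW(<body>) = { EOF, ] }.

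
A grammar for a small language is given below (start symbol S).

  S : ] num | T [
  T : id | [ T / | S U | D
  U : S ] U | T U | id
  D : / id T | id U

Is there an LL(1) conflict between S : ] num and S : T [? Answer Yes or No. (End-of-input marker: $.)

Yes

FIRST(] num) = { ] } and FIRST(T [) = { /, [, ], id }.
Both contain ], so the two alternatives are not disjoint — LL(1) conflict.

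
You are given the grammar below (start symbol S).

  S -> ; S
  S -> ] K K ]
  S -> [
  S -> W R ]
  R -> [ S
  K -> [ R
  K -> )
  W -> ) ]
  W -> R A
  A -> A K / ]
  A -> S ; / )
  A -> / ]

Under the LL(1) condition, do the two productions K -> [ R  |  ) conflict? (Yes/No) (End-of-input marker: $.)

No

FIRST([ R) = { [ } and FIRST()) = { ) }.
The FIRST sets are disjoint and neither alternative is nullable — no conflict.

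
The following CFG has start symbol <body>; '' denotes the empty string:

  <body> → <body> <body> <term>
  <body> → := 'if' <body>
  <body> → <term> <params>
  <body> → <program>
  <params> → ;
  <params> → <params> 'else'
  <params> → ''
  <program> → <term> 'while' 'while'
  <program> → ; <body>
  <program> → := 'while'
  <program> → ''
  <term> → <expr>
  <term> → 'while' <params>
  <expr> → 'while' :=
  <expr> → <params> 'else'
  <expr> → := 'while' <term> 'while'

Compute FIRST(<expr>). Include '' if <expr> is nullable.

<expr> → 'while' := contributes {'while'}.
From <expr> → <params> 'else': <params> nullable, take FIRST(<params>) ∪ {'else'} = { 'else', ; }.
<expr> → := 'while' <term> 'while' contributes {:=}.
Union: FIRST(<expr>) = { 'else', 'while', :=, ; }.

{ 'else', 'while', :=, ; }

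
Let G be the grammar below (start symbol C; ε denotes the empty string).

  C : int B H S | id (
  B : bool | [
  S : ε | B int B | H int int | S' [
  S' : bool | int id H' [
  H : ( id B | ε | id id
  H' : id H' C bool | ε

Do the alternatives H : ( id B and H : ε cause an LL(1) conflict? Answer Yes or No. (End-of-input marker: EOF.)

FIRST(( id B) = { ( } and FIRST(ε) = { ε }.
The second alternative is nullable and FOLLOW(H) = { EOF, (, [, bool, id, int } shares ( with FIRST of the first — conflict.

Yes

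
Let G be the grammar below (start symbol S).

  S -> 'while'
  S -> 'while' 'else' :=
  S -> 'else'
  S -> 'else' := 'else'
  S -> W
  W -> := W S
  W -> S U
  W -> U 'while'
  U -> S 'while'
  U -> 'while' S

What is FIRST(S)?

{ 'else', 'while', := }

S -> 'while' contributes {'while'}.
S -> 'while' 'else' := contributes {'while'}.
S -> 'else' contributes {'else'}.
S -> 'else' := 'else' contributes {'else'}.
From S -> W: add FIRST(W) = { 'else', 'while', := }.
Union: FIRST(S) = { 'else', 'while', := }.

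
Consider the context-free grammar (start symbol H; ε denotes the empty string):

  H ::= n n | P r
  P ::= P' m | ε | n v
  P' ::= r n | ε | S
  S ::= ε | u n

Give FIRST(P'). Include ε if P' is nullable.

{ r, u, ε }

P' ::= r n contributes {r}.
P' ::= ε contributes ε.
From P' ::= S: add FIRST(S) = { u, ε } (including ε since S is nullable).
Union: FIRST(P') = { r, u, ε }.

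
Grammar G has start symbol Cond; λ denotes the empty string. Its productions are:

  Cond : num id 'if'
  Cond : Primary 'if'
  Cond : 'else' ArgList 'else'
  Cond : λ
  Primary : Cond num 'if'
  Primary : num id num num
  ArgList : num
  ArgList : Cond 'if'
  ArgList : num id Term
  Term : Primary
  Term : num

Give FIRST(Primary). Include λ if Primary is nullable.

From Primary : Cond num 'if': Cond nullable, take FIRST(Cond) ∪ {num} = { 'else', num }.
Primary : num id num num contributes {num}.
Union: FIRST(Primary) = { 'else', num }.

{ 'else', num }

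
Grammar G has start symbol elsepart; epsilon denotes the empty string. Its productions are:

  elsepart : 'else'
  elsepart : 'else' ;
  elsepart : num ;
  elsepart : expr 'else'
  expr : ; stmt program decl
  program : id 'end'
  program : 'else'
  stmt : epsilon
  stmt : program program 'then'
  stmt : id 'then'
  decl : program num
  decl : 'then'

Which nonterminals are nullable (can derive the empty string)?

{ stmt }

Directly nullable (have an epsilon-production): stmt.
No other nonterminal has a production whose RHS symbols are all nullable.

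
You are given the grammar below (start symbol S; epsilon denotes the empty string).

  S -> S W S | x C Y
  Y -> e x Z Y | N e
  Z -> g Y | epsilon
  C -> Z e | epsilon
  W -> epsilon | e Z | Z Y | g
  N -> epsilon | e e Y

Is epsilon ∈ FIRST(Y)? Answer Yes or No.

No

Nullable nonterminals: C, N, W, Z.
No production of Y has an RHS whose symbols are all nullable, so Y is not nullable.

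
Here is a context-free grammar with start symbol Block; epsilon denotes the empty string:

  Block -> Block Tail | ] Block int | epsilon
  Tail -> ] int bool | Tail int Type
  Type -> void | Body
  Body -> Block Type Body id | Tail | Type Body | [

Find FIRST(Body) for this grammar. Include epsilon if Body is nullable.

From Body -> Block Type Body id: Block nullable, take FIRST(Block) ∪ FIRST(Type) = { [, ], void }.
From Body -> Tail: add FIRST(Tail) = { ] }.
From Body -> Type Body: add FIRST(Type) = { [, ], void }.
Body -> [ contributes {[}.
Union: FIRST(Body) = { [, ], void }.

{ [, ], void }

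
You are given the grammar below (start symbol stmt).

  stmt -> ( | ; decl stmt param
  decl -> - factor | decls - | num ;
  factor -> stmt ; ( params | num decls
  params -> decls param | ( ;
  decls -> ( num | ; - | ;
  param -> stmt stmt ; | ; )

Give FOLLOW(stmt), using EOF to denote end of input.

stmt is the start symbol, so EOF ∈ FOLLOW(stmt).
In stmt -> ; decl stmt param: add FIRST(param) = { (, ; }.
In factor -> stmt ; ( params: add FIRST(; ( params) = { ; }.
In param -> stmt stmt ;: add FIRST(stmt ;) = { (, ; }.
In param -> stmt stmt ;: add FIRST(;) = { ; }.
Union: FOLLOW(stmt) = { EOF, (, ; }.

{ EOF, (, ; }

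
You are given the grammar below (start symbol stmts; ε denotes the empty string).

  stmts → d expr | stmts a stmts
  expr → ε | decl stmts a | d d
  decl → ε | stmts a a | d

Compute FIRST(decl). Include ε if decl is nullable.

{ d, ε }

decl → ε contributes ε.
From decl → stmts a a: add FIRST(stmts) = { d }.
decl → d contributes {d}.
Union: FIRST(decl) = { d, ε }.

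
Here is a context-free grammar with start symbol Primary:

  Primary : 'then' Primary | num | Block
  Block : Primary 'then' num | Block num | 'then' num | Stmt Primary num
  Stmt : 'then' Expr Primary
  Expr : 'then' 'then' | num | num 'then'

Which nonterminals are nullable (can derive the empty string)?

No nonterminal has an empty production or an RHS whose symbols are all nullable.

{ } (none)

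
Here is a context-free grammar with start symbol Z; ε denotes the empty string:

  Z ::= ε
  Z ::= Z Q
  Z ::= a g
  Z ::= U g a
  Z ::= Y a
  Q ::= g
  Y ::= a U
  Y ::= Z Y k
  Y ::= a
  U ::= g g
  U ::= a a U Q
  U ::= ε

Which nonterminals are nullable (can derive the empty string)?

{ U, Z }

Directly nullable (have an ε-production): Z, U.
No other nonterminal has a production whose RHS symbols are all nullable.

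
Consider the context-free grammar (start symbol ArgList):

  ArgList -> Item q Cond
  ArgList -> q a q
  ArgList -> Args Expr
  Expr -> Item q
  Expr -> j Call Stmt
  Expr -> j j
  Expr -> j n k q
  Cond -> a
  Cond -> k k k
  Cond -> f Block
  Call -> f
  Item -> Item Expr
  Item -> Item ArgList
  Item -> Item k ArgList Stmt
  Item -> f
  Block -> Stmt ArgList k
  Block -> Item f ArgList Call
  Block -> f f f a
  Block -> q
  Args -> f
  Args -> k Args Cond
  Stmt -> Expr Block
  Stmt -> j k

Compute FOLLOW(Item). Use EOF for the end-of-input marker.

{ f, j, k, q }

In ArgList -> Item q Cond: add FIRST(q Cond) = { q }.
In Expr -> Item q: add FIRST(q) = { q }.
In Item -> Item Expr: add FIRST(Expr) = { f, j }.
In Item -> Item ArgList: add FIRST(ArgList) = { f, k, q }.
In Item -> Item k ArgList Stmt: add FIRST(k ArgList Stmt) = { k }.
In Block -> Item f ArgList Call: add FIRST(f ArgList Call) = { f }.
Union: FOLLOW(Item) = { f, j, k, q }.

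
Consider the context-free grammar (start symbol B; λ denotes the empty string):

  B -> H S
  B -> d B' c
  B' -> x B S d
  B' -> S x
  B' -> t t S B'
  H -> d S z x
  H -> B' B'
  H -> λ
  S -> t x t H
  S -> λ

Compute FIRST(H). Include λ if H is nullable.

{ d, t, x, λ }

H -> d S z x contributes {d}.
From H -> B' B': add FIRST(B') = { t, x }.
H -> λ contributes λ.
Union: FIRST(H) = { d, t, x, λ }.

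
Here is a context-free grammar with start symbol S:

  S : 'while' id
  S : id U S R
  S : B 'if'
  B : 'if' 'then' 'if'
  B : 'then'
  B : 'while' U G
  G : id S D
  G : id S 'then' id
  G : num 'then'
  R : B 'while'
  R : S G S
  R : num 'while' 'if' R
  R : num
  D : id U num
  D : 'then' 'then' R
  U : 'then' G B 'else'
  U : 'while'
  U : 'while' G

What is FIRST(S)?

S : 'while' id contributes {'while'}.
S : id U S R contributes {id}.
From S : B 'if': add FIRST(B) = { 'if', 'then', 'while' }.
Union: FIRST(S) = { 'if', 'then', 'while', id }.

{ 'if', 'then', 'while', id }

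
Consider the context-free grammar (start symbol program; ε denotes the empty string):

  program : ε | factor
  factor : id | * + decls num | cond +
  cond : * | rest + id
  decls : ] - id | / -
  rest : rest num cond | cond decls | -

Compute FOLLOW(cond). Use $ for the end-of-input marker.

{ +, /, ], num }

In factor : cond +: add FIRST(+) = { + }.
In rest : rest num cond: cond is at the end, add FOLLOW(rest) = { +, num }.
In rest : cond decls: add FIRST(decls) = { /, ] }.
Union: FOLLOW(cond) = { +, /, ], num }.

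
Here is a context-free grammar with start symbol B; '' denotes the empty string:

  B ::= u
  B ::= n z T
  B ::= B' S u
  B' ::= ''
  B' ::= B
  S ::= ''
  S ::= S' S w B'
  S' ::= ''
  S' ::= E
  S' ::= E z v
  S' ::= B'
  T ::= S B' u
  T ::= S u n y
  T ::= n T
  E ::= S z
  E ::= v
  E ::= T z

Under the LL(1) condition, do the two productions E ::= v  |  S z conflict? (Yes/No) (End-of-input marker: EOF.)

FIRST(v) = { v } and FIRST(S z) = { n, u, v, w, z }.
Both contain v, so the two alternatives are not disjoint — LL(1) conflict.

Yes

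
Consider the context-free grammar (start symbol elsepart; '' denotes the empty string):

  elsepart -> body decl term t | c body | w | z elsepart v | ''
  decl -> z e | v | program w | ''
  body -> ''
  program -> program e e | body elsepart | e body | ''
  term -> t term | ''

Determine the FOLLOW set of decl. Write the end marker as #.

{ t }

In elsepart -> body decl term t: add FIRST(term t) = { t }.
Union: FOLLOW(decl) = { t }.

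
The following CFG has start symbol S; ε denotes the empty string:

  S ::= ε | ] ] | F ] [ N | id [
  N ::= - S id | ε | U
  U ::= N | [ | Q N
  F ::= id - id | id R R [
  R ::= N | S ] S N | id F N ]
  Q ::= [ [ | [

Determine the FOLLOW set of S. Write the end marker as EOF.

S is the start symbol, so EOF ∈ FOLLOW(S).
In N ::= - S id: add FIRST(id) = { id }.
In R ::= S ] S N: add FIRST(] S N) = { ] }.
In R ::= S ] S N: add FIRST(N)\{ε} = { -, [ }.
  Since N is nullable, also add FOLLOW(R) = { -, [, ], id }.
Union: FOLLOW(S) = { EOF, -, [, ], id }.

{ EOF, -, [, ], id }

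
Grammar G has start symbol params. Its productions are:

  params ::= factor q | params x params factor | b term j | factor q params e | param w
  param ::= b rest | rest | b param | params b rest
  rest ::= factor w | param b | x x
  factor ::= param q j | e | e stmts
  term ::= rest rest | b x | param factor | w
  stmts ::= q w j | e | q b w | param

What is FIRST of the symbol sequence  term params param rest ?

Add FIRST(term) = { b, e, w, x }; term is not nullable, stop.

{ b, e, w, x }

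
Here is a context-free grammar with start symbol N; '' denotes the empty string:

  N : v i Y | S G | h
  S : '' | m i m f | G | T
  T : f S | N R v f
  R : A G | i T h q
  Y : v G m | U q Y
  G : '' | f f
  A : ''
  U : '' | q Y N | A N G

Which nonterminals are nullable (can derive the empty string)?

{ A, G, N, R, S, U }

Directly nullable (have an ''-production): S, G, A, U.
N : S G with every symbol nullable, so N is nullable.
R : A G with every symbol nullable, so R is nullable.
No other nonterminal has a production whose RHS symbols are all nullable.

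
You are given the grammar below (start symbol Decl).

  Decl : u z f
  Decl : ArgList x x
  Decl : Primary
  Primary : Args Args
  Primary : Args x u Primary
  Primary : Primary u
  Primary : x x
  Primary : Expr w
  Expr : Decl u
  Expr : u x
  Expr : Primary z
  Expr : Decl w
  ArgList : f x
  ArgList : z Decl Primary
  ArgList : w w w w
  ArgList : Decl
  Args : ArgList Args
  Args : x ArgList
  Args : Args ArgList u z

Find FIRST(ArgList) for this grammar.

ArgList : f x contributes {f}.
ArgList : z Decl Primary contributes {z}.
ArgList : w w w w contributes {w}.
From ArgList : Decl: add FIRST(Decl) = { f, u, w, x, z }.
Union: FIRST(ArgList) = { f, u, w, x, z }.

{ f, u, w, x, z }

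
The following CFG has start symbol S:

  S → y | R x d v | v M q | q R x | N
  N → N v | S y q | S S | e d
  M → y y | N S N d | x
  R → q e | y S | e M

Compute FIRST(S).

S → y contributes {y}.
From S → R x d v: add FIRST(R) = { e, q, y }.
S → v M q contributes {v}.
S → q R x contributes {q}.
From S → N: add FIRST(N) = { e, q, v, y }.
Union: FIRST(S) = { e, q, v, y }.

{ e, q, v, y }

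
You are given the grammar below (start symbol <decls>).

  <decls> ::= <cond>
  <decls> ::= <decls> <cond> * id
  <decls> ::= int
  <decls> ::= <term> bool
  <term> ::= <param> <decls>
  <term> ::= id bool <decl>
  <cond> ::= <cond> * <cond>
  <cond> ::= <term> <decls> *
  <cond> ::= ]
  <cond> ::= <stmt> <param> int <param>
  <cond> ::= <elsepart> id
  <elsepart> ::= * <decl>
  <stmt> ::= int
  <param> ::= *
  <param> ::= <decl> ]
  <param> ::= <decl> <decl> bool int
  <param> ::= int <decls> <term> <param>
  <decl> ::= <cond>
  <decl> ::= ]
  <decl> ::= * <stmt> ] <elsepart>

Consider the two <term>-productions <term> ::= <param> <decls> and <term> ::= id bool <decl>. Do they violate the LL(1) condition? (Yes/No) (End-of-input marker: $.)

FIRST(<param> <decls>) = { *, ], id, int } and FIRST(id bool <decl>) = { id }.
Both contain id, so the two alternatives are not disjoint — LL(1) conflict.

Yes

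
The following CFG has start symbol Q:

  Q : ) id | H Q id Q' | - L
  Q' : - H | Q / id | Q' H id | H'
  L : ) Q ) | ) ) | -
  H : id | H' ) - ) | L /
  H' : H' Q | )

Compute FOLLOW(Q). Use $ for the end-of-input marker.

{ $, ), -, /, id }

Q is the start symbol, so $ ∈ FOLLOW(Q).
In Q : H Q id Q': add FIRST(id Q') = { id }.
In Q' : Q / id: add FIRST(/ id) = { / }.
In L : ) Q ): add FIRST()) = { ) }.
In H' : H' Q: Q is at the end, add FOLLOW(H') = { $, ), -, /, id }.
Union: FOLLOW(Q) = { $, ), -, /, id }.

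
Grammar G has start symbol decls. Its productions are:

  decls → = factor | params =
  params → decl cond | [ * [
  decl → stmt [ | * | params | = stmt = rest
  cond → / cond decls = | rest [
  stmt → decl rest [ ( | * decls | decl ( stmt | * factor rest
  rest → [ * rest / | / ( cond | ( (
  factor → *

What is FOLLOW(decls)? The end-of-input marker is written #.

{ #, =, [ }

decls is the start symbol, so # ∈ FOLLOW(decls).
In cond → / cond decls =: add FIRST(=) = { = }.
In stmt → * decls: decls is at the end, add FOLLOW(stmt) = { =, [ }.
Union: FOLLOW(decls) = { #, =, [ }.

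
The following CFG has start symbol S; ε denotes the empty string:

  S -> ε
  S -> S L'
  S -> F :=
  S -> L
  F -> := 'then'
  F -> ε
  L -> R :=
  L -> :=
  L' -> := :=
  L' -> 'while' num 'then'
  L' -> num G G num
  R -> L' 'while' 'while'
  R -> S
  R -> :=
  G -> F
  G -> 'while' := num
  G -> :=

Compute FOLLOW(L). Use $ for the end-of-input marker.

{ $, 'while', :=, num }

In S -> L: L is at the end, add FOLLOW(S) = { $, 'while', :=, num }.
Union: FOLLOW(L) = { $, 'while', :=, num }.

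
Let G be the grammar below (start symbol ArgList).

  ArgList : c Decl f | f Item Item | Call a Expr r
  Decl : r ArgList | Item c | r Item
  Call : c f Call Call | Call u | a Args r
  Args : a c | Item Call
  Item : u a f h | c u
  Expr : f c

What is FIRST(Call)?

Call : c f Call Call contributes {c}.
From Call : Call u: add FIRST(Call) = { a, c }.
Call : a Args r contributes {a}.
Union: FIRST(Call) = { a, c }.

{ a, c }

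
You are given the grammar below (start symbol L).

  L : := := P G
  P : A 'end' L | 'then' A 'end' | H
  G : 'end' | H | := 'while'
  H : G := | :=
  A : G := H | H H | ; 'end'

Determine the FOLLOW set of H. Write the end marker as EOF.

In P : H: H is at the end, add FOLLOW(P) = { 'end', := }.
In G : H: H is at the end, add FOLLOW(G) = { EOF, 'end', := }.
In A : G := H: H is at the end, add FOLLOW(A) = { 'end' }.
In A : H H: add FIRST(H) = { 'end', := }.
In A : H H: H is at the end, add FOLLOW(A) = { 'end' }.
Union: FOLLOW(H) = { EOF, 'end', := }.

{ EOF, 'end', := }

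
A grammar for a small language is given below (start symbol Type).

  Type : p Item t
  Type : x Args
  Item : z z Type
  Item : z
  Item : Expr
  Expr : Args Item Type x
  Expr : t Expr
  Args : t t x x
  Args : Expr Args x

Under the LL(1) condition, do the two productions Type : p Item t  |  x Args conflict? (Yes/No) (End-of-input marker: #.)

No

FIRST(p Item t) = { p } and FIRST(x Args) = { x }.
The FIRST sets are disjoint and neither alternative is nullable — no conflict.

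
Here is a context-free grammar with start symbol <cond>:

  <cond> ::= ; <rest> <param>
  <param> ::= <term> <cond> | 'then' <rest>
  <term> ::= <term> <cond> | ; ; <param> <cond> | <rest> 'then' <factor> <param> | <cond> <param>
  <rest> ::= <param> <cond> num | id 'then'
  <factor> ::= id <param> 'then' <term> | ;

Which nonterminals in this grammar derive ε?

No nonterminal has an empty production or an RHS whose symbols are all nullable.

{ } (none)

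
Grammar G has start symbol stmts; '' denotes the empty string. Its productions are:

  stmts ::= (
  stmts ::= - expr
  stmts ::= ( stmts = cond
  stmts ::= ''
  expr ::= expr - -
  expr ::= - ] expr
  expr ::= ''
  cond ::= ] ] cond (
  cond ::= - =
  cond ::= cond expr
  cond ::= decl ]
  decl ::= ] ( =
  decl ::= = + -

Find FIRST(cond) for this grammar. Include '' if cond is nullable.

cond ::= ] ] cond ( contributes {]}.
cond ::= - = contributes {-}.
From cond ::= cond expr: add FIRST(cond) = { -, =, ] }.
From cond ::= decl ]: add FIRST(decl) = { =, ] }.
Union: FIRST(cond) = { -, =, ] }.

{ -, =, ] }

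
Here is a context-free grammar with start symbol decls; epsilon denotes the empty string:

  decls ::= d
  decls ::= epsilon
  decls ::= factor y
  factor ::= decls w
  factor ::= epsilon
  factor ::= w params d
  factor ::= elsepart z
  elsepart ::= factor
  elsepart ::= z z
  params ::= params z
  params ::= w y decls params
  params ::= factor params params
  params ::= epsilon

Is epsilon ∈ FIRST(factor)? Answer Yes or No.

factor has an epsilon-production, so factor ⇒ epsilon.

Yes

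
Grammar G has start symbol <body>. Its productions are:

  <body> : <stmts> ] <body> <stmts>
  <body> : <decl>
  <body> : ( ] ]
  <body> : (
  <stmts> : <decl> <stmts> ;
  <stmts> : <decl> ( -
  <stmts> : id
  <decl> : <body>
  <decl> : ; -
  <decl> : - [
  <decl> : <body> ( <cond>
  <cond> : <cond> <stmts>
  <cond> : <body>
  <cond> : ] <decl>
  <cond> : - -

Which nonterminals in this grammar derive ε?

{ } (none)

No nonterminal has an empty production or an RHS whose symbols are all nullable.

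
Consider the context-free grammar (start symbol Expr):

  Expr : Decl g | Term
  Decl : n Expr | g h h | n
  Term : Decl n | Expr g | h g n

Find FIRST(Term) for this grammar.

{ g, h, n }

From Term : Decl n: add FIRST(Decl) = { g, n }.
From Term : Expr g: add FIRST(Expr) = { g, h, n }.
Term : h g n contributes {h}.
Union: FIRST(Term) = { g, h, n }.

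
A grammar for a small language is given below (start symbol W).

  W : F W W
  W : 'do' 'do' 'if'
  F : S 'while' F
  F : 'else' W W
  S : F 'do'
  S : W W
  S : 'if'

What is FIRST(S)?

From S : F 'do': add FIRST(F) = { 'do', 'else', 'if' }.
From S : W W: add FIRST(W) = { 'do', 'else', 'if' }.
S : 'if' contributes {'if'}.
Union: FIRST(S) = { 'do', 'else', 'if' }.

{ 'do', 'else', 'if' }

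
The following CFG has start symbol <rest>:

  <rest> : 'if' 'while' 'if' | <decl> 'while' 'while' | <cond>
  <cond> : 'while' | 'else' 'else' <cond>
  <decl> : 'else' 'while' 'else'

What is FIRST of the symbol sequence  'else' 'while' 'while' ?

{ 'else' }

'else' is a terminal; add {'else'} and stop.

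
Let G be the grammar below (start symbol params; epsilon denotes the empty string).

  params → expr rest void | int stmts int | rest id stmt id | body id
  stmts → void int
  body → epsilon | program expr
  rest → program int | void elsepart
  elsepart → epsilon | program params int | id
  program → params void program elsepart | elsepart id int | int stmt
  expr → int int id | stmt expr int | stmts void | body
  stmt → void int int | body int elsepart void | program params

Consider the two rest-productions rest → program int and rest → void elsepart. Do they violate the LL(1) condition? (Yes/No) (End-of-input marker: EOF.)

FIRST(program int) = { id, int, void } and FIRST(void elsepart) = { void }.
Both contain void, so the two alternatives are not disjoint — LL(1) conflict.

Yes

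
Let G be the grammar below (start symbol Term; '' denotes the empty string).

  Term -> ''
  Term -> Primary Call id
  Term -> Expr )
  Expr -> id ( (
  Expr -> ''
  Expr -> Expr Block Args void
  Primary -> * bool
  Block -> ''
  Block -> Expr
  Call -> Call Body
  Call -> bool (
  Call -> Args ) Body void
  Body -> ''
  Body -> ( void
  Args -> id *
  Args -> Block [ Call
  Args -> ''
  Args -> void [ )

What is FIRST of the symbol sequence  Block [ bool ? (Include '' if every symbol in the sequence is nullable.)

{ [, id, void }

Add FIRST(Block)\{''} = { [, id, void }; Block is nullable, continue.
[ is a terminal; add {[} and stop.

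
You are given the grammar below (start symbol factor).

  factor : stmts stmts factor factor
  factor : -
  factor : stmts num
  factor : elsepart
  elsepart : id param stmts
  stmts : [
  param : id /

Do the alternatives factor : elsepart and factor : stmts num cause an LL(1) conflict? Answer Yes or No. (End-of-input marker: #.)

FIRST(elsepart) = { id } and FIRST(stmts num) = { [ }.
The FIRST sets are disjoint and neither alternative is nullable — no conflict.

No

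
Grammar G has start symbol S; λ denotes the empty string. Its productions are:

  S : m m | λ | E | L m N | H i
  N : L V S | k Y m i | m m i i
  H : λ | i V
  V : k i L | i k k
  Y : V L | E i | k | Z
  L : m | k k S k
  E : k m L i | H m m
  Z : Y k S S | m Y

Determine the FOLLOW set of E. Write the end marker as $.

{ $, i, k, m }

In S : E: E is at the end, add FOLLOW(S) = { $, i, k, m }.
In Y : E i: add FIRST(i) = { i }.
Union: FOLLOW(E) = { $, i, k, m }.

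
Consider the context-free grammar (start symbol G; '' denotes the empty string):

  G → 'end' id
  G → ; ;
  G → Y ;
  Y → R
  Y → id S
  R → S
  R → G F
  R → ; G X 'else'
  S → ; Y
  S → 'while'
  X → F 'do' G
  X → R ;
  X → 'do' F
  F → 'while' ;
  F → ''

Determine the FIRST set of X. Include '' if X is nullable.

{ 'do', 'end', 'while', ;, id }

From X → F 'do' G: F nullable, take FIRST(F) ∪ {'do'} = { 'do', 'while' }.
From X → R ;: add FIRST(R) = { 'end', 'while', ;, id }.
X → 'do' F contributes {'do'}.
Union: FIRST(X) = { 'do', 'end', 'while', ;, id }.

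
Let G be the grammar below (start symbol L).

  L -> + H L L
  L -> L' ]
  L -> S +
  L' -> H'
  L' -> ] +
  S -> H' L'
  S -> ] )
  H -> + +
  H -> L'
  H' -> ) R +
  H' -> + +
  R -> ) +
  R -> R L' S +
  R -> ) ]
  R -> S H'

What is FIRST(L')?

From L' -> H': add FIRST(H') = { ), + }.
L' -> ] + contributes {]}.
Union: FIRST(L') = { ), +, ] }.

{ ), +, ] }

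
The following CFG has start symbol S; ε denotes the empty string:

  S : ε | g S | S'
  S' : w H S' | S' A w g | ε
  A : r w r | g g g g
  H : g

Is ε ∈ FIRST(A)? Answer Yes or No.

Nullable nonterminals: S, S'.
No production of A has an RHS whose symbols are all nullable, so A is not nullable.

No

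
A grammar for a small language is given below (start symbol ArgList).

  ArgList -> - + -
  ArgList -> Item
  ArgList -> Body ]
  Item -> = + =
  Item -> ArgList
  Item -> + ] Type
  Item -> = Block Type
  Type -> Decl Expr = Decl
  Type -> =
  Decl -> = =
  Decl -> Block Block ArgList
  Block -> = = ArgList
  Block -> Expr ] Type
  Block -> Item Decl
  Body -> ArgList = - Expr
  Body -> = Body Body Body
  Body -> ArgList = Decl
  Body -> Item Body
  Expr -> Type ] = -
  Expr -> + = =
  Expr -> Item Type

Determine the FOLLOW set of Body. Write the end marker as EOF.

In ArgList -> Body ]: add FIRST(]) = { ] }.
In Body -> = Body Body Body: add FIRST(Body Body) = { +, -, = }.
In Body -> = Body Body Body: add FIRST(Body) = { +, -, = }.
In Body -> = Body Body Body: Body is at the end, add FOLLOW(Body) = { +, -, =, ] }.
In Body -> Item Body: Body is at the end, add FOLLOW(Body) = { +, -, =, ] }.
Union: FOLLOW(Body) = { +, -, =, ] }.

{ +, -, =, ] }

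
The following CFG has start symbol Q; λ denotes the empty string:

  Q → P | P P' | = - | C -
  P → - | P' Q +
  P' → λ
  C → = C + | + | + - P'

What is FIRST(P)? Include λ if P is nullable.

{ +, -, = }

P → - contributes {-}.
From P → P' Q +: P' nullable, take FIRST(P') ∪ FIRST(Q) = { +, -, = }.
Union: FIRST(P) = { +, -, = }.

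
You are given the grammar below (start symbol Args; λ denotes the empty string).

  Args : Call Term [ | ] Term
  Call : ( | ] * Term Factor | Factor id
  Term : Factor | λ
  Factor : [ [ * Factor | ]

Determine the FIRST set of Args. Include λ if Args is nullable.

{ (, [, ] }

From Args : Call Term [: add FIRST(Call) = { (, [, ] }.
Args : ] Term contributes {]}.
Union: FIRST(Args) = { (, [, ] }.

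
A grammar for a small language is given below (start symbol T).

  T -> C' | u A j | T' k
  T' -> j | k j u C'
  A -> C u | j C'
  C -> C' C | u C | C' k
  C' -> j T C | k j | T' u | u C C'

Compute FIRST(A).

{ j, k, u }

From A -> C u: add FIRST(C) = { j, k, u }.
A -> j C' contributes {j}.
Union: FIRST(A) = { j, k, u }.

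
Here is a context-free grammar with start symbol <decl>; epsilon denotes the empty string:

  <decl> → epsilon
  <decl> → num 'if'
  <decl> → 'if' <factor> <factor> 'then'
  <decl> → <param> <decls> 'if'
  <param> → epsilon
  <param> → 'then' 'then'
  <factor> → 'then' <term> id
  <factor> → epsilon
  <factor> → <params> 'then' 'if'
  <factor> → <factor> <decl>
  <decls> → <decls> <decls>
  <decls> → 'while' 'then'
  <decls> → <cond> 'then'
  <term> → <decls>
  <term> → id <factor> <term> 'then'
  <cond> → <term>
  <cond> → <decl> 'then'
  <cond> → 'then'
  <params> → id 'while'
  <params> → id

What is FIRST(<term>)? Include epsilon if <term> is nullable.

{ 'if', 'then', 'while', id, num }

From <term> → <decls>: add FIRST(<decls>) = { 'if', 'then', 'while', id, num }.
<term> → id <factor> <term> 'then' contributes {id}.
Union: FIRST(<term>) = { 'if', 'then', 'while', id, num }.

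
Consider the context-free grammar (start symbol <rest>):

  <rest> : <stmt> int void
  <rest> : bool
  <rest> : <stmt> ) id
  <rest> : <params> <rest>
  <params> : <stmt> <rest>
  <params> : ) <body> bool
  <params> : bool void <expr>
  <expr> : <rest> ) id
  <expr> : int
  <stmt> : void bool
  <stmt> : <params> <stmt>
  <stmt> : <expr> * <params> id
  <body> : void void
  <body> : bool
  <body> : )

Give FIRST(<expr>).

{ ), bool, int, void }

From <expr> : <rest> ) id: add FIRST(<rest>) = { ), bool, int, void }.
<expr> : int contributes {int}.
Union: FIRST(<expr>) = { ), bool, int, void }.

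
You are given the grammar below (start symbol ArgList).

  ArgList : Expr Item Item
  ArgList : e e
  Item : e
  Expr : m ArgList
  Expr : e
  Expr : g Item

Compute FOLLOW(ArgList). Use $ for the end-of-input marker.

ArgList is the start symbol, so $ ∈ FOLLOW(ArgList).
In Expr : m ArgList: ArgList is at the end, add FOLLOW(Expr) = { e }.
Union: FOLLOW(ArgList) = { $, e }.

{ $, e }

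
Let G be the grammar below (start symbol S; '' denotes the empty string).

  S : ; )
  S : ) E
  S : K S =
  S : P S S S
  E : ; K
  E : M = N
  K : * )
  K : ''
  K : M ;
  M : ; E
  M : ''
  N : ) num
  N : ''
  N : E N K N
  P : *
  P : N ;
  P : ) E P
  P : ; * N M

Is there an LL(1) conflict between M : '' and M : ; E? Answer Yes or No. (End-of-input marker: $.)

Yes

FIRST('') = { '' } and FIRST(; E) = { ; }.
The first alternative is nullable and FOLLOW(M) = { ), *, ;, = } shares ; with FIRST of the second — conflict.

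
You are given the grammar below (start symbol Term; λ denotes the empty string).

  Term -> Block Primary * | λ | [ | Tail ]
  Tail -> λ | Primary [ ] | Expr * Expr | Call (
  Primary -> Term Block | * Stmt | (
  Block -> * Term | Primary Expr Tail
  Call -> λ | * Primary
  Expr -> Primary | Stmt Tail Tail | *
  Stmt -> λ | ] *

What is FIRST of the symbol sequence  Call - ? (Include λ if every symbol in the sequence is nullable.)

Add FIRST(Call)\{λ} = { * }; Call is nullable, continue.
- is a terminal; add {-} and stop.

{ *, - }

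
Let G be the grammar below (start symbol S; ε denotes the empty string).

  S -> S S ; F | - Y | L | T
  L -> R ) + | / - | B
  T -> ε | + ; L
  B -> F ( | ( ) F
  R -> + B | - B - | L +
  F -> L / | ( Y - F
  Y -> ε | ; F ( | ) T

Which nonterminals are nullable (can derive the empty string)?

{ S, T, Y }

Directly nullable (have an ε-production): T, Y.
S -> T with every symbol nullable, so S is nullable.
No other nonterminal has a production whose RHS symbols are all nullable.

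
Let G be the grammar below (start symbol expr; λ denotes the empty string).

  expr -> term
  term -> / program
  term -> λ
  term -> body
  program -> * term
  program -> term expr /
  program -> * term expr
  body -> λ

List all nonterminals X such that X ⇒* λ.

Directly nullable (have an λ-production): term, body.
expr -> term with every symbol nullable, so expr is nullable.
No other nonterminal has a production whose RHS symbols are all nullable.

{ body, expr, term }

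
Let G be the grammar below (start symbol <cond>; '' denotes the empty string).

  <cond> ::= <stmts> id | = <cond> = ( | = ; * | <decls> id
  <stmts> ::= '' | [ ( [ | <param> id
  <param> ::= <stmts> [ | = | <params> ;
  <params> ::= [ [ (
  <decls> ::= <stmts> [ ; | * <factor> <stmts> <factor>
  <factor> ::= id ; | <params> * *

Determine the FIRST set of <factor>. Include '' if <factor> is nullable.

{ [, id }

<factor> ::= id ; contributes {id}.
From <factor> ::= <params> * *: add FIRST(<params>) = { [ }.
Union: FIRST(<factor>) = { [, id }.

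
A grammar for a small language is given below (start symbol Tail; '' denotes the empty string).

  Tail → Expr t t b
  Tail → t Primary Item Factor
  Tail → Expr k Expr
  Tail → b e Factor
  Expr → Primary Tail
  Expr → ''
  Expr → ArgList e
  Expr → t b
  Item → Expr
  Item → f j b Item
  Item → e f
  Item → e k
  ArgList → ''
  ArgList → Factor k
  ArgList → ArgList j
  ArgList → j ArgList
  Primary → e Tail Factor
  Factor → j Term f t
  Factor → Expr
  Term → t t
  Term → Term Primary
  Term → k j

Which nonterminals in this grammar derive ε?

Directly nullable (have an ''-production): Expr, ArgList.
Item → Expr with every symbol nullable, so Item is nullable.
Factor → Expr with every symbol nullable, so Factor is nullable.
No other nonterminal has a production whose RHS symbols are all nullable.

{ ArgList, Expr, Factor, Item }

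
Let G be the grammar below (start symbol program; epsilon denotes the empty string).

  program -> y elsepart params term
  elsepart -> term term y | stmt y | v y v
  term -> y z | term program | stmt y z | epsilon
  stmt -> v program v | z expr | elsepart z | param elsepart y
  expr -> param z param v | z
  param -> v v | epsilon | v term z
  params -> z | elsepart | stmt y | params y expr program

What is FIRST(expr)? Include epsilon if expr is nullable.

{ v, z }

From expr -> param z param v: param nullable, take FIRST(param) ∪ {z} = { v, z }.
expr -> z contributes {z}.
Union: FIRST(expr) = { v, z }.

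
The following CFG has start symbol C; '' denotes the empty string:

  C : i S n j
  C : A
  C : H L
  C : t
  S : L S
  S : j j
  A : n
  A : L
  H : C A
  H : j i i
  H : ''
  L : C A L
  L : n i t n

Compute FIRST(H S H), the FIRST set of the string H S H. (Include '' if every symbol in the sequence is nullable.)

Add FIRST(H)\{''} = { i, j, n, t }; H is nullable, continue.
Add FIRST(S) = { i, j, n, t }; S is not nullable, stop.

{ i, j, n, t }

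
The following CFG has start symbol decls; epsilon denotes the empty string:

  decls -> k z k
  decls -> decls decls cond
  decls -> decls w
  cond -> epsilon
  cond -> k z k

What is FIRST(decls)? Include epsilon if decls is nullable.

decls -> k z k contributes {k}.
From decls -> decls decls cond: add FIRST(decls) = { k }.
From decls -> decls w: add FIRST(decls) = { k }.
Union: FIRST(decls) = { k }.

{ k }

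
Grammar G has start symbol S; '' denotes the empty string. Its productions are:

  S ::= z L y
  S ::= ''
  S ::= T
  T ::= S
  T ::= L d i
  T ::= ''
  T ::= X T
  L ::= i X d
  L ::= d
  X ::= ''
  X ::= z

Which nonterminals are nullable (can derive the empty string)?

Directly nullable (have an ''-production): S, T, X.
No other nonterminal has a production whose RHS symbols are all nullable.

{ S, T, X }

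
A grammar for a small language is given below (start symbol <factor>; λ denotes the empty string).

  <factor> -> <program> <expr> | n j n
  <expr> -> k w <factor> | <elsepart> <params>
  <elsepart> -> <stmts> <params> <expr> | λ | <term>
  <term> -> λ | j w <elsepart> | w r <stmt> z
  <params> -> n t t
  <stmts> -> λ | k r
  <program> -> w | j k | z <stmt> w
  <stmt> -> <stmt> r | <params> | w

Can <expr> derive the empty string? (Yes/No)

No

Nullable nonterminals: <elsepart>, <stmts>, <term>.
No production of <expr> has an RHS whose symbols are all nullable, so <expr> is not nullable.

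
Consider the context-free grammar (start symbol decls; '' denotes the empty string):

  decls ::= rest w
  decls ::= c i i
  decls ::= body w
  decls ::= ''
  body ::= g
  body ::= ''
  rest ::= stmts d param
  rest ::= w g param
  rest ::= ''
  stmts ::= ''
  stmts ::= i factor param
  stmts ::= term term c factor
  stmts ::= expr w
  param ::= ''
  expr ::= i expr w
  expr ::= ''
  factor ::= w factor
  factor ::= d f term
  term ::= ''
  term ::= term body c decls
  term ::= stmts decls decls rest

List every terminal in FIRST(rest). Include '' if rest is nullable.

From rest ::= stmts d param: stmts nullable, take FIRST(stmts) ∪ {d} = { c, d, g, i, w }.
rest ::= w g param contributes {w}.
rest ::= '' contributes ''.
Union: FIRST(rest) = { c, d, g, i, w, '' }.

{ c, d, g, i, w, '' }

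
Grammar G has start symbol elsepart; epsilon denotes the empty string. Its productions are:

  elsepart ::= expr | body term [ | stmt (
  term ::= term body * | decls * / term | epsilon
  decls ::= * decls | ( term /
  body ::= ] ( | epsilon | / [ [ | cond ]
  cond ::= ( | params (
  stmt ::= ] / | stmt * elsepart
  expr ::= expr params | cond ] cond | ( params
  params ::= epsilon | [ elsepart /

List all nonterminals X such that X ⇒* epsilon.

Directly nullable (have an epsilon-production): term, body, params.
No other nonterminal has a production whose RHS symbols are all nullable.

{ body, params, term }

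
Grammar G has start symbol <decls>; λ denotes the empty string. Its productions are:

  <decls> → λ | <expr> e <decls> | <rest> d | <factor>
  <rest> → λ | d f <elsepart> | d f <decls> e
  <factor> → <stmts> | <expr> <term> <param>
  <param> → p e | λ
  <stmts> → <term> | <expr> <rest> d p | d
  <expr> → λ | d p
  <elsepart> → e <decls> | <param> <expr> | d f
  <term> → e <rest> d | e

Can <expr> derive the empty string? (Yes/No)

<expr> has an λ-production, so <expr> ⇒ λ.

Yes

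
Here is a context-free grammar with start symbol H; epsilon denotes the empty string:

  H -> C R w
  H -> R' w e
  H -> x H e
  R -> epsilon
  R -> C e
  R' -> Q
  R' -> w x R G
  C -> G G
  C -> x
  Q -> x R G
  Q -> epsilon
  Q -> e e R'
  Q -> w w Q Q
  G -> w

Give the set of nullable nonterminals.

{ Q, R, R' }

Directly nullable (have an epsilon-production): R, Q.
R' -> Q with every symbol nullable, so R' is nullable.
No other nonterminal has a production whose RHS symbols are all nullable.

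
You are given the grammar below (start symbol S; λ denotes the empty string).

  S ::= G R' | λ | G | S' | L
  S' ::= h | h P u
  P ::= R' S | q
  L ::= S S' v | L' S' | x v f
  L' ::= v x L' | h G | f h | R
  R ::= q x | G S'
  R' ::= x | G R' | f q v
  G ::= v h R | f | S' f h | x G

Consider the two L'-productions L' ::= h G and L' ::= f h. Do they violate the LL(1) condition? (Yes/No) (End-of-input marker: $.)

No

FIRST(h G) = { h } and FIRST(f h) = { f }.
The FIRST sets are disjoint and neither alternative is nullable — no conflict.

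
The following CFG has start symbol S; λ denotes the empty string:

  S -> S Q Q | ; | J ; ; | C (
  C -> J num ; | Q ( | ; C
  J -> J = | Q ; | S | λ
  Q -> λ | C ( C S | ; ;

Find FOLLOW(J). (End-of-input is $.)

In S -> J ; ;: add FIRST(; ;) = { ; }.
In C -> J num ;: add FIRST(num ;) = { num }.
In J -> J =: add FIRST(=) = { = }.
Union: FOLLOW(J) = { ;, =, num }.

{ ;, =, num }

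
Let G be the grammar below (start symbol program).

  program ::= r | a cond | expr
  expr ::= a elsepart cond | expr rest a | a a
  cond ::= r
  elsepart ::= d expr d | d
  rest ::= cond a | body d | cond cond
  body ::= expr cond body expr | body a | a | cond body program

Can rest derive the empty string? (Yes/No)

No

No nonterminal in this grammar is nullable.
No production of rest has an RHS whose symbols are all nullable, so rest is not nullable.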